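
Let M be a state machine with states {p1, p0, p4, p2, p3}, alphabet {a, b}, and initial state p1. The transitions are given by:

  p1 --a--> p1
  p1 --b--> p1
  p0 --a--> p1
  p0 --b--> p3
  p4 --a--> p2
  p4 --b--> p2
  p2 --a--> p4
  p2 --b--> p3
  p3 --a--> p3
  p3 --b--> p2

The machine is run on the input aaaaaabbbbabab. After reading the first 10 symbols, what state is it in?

p1

Trace: p1 -a-> p1 -a-> p1 -a-> p1 -a-> p1 -a-> p1 -a-> p1 -b-> p1 -b-> p1 -b-> p1 -b-> p1
After 10 symbols: p1.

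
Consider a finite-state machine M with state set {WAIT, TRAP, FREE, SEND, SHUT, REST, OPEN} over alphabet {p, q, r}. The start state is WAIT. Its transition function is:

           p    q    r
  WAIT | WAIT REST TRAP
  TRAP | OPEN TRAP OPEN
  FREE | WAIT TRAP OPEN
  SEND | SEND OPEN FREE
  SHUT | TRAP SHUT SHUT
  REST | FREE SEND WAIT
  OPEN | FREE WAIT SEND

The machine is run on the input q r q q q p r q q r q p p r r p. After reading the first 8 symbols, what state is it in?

WAIT

Trace: WAIT -q-> REST -r-> WAIT -q-> REST -q-> SEND -q-> OPEN -p-> FREE -r-> OPEN -q-> WAIT
After 8 symbols: WAIT.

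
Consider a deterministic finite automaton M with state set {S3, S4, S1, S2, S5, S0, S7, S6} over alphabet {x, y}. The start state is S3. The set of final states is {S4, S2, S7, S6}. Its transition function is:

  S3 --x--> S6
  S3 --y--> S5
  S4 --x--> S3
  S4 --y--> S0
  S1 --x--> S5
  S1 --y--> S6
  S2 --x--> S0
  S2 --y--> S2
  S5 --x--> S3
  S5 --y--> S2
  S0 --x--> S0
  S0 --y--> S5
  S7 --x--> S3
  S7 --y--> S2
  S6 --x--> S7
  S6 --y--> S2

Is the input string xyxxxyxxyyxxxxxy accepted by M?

No

S3 → S6 → S2 → S0 → S0 → S0 → S5 → S3 → S6 → S2 → S2 → S0 → S0 → S0 → S0 → S0 → S5
End state S5 is not accepting.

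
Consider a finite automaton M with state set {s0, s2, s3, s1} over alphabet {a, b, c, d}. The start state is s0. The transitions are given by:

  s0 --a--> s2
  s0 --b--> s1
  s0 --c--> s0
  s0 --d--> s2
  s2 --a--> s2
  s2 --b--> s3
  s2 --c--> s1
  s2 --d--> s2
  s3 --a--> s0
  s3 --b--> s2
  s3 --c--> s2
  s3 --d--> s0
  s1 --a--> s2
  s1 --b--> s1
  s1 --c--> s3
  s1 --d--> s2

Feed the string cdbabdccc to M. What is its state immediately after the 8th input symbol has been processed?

s0 → s0 → s2 → s3 → s0 → s1 → s2 → s1 → s3
After 8 symbols: s3.

s3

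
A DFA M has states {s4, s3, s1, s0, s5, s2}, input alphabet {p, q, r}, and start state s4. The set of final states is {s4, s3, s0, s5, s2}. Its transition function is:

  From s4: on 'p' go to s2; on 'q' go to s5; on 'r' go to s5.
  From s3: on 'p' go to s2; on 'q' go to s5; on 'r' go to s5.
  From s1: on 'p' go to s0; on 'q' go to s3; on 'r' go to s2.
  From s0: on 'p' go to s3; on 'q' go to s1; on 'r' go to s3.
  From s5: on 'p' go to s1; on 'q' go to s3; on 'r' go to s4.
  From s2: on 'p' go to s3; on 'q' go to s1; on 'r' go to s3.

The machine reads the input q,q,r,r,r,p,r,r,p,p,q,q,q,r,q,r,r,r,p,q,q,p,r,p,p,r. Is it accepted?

Yes

s4 → s5 → s3 → s5 → s4 → s5 → s1 → s2 → s3 → s2 → s3 → s5 → s3 → s5 → s4 → s5 → s4 → s5 → s4 → s2 → s1 → s3 → s2 → s3 → s2 → s3 → s5
End state s5 is accepting.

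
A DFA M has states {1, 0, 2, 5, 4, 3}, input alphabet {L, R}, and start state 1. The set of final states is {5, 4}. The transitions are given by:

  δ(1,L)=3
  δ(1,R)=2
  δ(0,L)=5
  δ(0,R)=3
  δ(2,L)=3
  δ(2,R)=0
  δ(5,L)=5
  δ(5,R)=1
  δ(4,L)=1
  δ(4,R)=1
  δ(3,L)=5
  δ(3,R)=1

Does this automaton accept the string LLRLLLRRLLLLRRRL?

Yes

start at 1
read 'L': 1 → 3
read 'L': 3 → 5
read 'R': 5 → 1
read 'L': 1 → 3
read 'L': 3 → 5
read 'L': 5 → 5
read 'R': 5 → 1
read 'R': 1 → 2
read 'L': 2 → 3
read 'L': 3 → 5
read 'L': 5 → 5
read 'L': 5 → 5
read 'R': 5 → 1
read 'R': 1 → 2
read 'R': 2 → 0
read 'L': 0 → 5
End state 5 is accepting.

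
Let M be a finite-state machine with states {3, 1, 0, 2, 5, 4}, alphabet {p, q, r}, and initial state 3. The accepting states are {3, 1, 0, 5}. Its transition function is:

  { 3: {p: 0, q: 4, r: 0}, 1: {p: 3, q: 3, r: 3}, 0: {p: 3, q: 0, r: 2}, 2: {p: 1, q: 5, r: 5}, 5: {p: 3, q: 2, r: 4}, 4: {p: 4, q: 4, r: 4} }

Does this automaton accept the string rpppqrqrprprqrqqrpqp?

start at 3
read 'r': 3 → 0
read 'p': 0 → 3
read 'p': 3 → 0
read 'p': 0 → 3
read 'q': 3 → 4
read 'r': 4 → 4
read 'q': 4 → 4
read 'r': 4 → 4
read 'p': 4 → 4
read 'r': 4 → 4
read 'p': 4 → 4
read 'r': 4 → 4
read 'q': 4 → 4
read 'r': 4 → 4
read 'q': 4 → 4
read 'q': 4 → 4
read 'r': 4 → 4
read 'p': 4 → 4
read 'q': 4 → 4
read 'p': 4 → 4
End state 4 is not accepting.

No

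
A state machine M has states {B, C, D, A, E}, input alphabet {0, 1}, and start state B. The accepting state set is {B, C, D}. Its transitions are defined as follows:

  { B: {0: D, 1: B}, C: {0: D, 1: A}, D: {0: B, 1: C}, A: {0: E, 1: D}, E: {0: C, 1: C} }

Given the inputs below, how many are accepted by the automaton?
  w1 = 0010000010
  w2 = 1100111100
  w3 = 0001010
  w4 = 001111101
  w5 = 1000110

w1:
  start at B
  read '0': B → D
  read '0': D → B
  read '1': B → B
  read '0': B → D
  read '0': D → B
  read '0': B → D
  read '0': D → B
  read '0': B → D
  read '1': D → C
  read '0': C → D
  end D, accepted
w2:
  start at B
  read '1': B → B
  read '1': B → B
  read '0': B → D
  read '0': D → B
  read '1': B → B
  read '1': B → B
  read '1': B → B
  read '1': B → B
  read '0': B → D
  read '0': D → B
  end B, accepted
w3:
  start at B
  read '0': B → D
  read '0': D → B
  read '0': B → D
  read '1': D → C
  read '0': C → D
  read '1': D → C
  read '0': C → D
  end D, accepted
w4:
  start at B
  read '0': B → D
  read '0': D → B
  read '1': B → B
  read '1': B → B
  read '1': B → B
  read '1': B → B
  read '1': B → B
  read '0': B → D
  read '1': D → C
  end C, accepted
w5:
  start at B
  read '1': B → B
  read '0': B → D
  read '0': D → B
  read '0': B → D
  read '1': D → C
  read '1': C → A
  read '0': A → E
  end E, rejected

4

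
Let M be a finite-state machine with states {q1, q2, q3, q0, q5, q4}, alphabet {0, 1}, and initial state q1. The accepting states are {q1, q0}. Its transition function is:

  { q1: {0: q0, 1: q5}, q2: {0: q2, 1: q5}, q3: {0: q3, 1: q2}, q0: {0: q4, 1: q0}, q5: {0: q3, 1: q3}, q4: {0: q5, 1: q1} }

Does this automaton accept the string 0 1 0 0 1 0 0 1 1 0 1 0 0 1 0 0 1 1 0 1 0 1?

No

start at q1
read '0': q1 → q0
read '1': q0 → q0
read '0': q0 → q4
read '0': q4 → q5
read '1': q5 → q3
read '0': q3 → q3
read '0': q3 → q3
read '1': q3 → q2
read '1': q2 → q5
read '0': q5 → q3
read '1': q3 → q2
read '0': q2 → q2
read '0': q2 → q2
read '1': q2 → q5
read '0': q5 → q3
read '0': q3 → q3
read '1': q3 → q2
read '1': q2 → q5
read '0': q5 → q3
read '1': q3 → q2
read '0': q2 → q2
read '1': q2 → q5
End state q5 is not accepting.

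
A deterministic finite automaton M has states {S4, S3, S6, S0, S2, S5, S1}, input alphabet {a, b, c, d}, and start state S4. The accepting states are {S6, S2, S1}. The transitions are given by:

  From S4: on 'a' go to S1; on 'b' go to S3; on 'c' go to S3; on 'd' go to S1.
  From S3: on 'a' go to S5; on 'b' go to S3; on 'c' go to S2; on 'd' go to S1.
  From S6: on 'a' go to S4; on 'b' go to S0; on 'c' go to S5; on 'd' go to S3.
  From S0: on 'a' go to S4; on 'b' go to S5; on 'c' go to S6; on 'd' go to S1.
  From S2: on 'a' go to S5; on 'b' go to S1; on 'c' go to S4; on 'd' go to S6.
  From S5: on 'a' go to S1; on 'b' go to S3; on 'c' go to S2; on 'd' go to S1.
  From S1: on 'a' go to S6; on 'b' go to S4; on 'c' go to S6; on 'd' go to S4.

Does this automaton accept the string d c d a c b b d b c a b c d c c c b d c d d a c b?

No

start at S4
read 'd': S4 → S1
read 'c': S1 → S6
read 'd': S6 → S3
read 'a': S3 → S5
read 'c': S5 → S2
read 'b': S2 → S1
read 'b': S1 → S4
read 'd': S4 → S1
read 'b': S1 → S4
read 'c': S4 → S3
read 'a': S3 → S5
read 'b': S5 → S3
read 'c': S3 → S2
read 'd': S2 → S6
read 'c': S6 → S5
read 'c': S5 → S2
read 'c': S2 → S4
read 'b': S4 → S3
read 'd': S3 → S1
read 'c': S1 → S6
read 'd': S6 → S3
read 'd': S3 → S1
read 'a': S1 → S6
read 'c': S6 → S5
read 'b': S5 → S3
End state S3 is not accepting.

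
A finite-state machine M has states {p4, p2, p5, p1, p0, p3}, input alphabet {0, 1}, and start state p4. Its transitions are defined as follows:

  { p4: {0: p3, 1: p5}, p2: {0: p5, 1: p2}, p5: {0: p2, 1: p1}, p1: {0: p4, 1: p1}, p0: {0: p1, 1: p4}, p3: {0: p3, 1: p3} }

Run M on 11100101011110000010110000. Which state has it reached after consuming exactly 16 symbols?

p3

p4 → p5 → p1 → p1 → p4 → p3 → p3 → p3 → p3 → p3 → p3 → p3 → p3 → p3 → p3 → p3 → p3
After 16 symbols: p3.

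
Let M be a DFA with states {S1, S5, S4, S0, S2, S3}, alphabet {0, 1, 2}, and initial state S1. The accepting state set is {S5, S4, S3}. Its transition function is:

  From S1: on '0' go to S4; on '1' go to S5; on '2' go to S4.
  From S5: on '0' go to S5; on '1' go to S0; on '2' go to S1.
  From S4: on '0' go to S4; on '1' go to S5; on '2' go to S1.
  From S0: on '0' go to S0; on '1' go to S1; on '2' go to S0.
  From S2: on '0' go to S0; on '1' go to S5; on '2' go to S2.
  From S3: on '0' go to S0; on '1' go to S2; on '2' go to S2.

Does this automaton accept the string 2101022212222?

S1 → S4 → S5 → S5 → S0 → S0 → S0 → S0 → S0 → S1 → S4 → S1 → S4 → S1
End state S1 is not accepting.

No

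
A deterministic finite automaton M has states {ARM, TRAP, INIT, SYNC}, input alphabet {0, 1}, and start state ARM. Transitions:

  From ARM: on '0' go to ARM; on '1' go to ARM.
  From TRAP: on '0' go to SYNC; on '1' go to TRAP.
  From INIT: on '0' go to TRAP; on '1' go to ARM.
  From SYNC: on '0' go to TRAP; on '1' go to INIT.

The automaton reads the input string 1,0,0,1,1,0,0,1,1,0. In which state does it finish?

ARM → ARM → ARM → ARM → ARM → ARM → ARM → ARM → ARM → ARM → ARM

ARM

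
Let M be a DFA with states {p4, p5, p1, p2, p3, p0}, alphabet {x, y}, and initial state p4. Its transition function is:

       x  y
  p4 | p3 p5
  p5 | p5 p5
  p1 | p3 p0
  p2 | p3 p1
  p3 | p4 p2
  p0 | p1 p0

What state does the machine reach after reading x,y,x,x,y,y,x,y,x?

Trace: p4 -x-> p3 -y-> p2 -x-> p3 -x-> p4 -y-> p5 -y-> p5 -x-> p5 -y-> p5 -x-> p5

p5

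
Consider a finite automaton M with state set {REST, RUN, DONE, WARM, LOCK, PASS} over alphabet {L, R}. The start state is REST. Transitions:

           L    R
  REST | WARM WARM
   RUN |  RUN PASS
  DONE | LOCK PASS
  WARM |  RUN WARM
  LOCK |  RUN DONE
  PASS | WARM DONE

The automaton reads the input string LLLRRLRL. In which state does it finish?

REST → WARM → RUN → RUN → PASS → DONE → LOCK → DONE → LOCK

LOCK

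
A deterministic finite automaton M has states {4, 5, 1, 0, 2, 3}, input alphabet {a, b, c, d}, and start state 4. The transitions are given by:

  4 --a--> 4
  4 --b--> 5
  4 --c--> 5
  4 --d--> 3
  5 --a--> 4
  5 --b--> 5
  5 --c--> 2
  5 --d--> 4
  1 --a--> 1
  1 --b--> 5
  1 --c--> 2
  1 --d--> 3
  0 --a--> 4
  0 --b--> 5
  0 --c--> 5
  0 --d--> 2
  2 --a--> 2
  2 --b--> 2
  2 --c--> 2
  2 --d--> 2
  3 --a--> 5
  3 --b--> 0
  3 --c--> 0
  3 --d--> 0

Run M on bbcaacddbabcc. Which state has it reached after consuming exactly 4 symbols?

2

start at 4
read 'b': 4 → 5
read 'b': 5 → 5
read 'c': 5 → 2
read 'a': 2 → 2
After 4 symbols: 2.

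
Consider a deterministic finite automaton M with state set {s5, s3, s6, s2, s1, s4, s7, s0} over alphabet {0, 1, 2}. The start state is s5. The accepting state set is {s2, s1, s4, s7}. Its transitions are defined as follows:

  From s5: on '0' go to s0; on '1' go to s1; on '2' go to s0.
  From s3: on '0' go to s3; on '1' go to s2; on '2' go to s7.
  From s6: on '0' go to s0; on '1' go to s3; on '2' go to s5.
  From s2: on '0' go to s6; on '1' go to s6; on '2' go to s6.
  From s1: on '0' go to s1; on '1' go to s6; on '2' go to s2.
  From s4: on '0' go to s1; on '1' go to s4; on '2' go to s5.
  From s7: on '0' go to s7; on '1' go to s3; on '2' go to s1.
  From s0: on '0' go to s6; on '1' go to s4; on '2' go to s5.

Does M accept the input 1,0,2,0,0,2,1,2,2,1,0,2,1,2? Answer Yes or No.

Yes

s5 → s1 → s1 → s2 → s6 → s0 → s5 → s1 → s2 → s6 → s3 → s3 → s7 → s3 → s7
End state s7 is accepting.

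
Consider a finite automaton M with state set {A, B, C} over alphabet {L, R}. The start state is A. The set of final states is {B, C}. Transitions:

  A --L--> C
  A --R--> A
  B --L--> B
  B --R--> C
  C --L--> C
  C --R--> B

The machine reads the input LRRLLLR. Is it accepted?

A → C → B → C → C → C → C → B
End state B is accepting.

Yes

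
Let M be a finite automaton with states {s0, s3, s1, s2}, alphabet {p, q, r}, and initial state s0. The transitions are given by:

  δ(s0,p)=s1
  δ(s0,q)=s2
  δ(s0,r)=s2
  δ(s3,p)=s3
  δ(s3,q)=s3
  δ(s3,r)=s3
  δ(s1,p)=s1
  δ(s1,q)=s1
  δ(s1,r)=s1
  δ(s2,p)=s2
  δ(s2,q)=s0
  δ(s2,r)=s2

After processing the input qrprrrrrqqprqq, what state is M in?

start at s0
read 'q': s0 → s2
read 'r': s2 → s2
read 'p': s2 → s2
read 'r': s2 → s2
read 'r': s2 → s2
read 'r': s2 → s2
read 'r': s2 → s2
read 'r': s2 → s2
read 'q': s2 → s0
read 'q': s0 → s2
read 'p': s2 → s2
read 'r': s2 → s2
read 'q': s2 → s0
read 'q': s0 → s2

s2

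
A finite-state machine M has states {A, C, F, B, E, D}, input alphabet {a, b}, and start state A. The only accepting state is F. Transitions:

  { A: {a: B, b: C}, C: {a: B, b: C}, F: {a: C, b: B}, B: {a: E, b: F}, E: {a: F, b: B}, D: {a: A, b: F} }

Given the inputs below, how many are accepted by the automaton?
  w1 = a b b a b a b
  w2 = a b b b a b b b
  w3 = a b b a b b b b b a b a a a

w1: A → B → F → B → E → B → E → B  → end B, rejected
w2: A → B → F → B → F → C → C → C → C  → end C, rejected
w3: A → B → F → B → E → B → F → B → F → B → E → B → E → F → C  → end C, rejected

0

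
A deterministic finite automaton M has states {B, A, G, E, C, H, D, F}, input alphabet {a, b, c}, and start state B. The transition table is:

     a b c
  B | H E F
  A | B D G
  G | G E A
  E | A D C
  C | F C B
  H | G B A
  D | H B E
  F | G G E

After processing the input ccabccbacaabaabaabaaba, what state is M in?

start at B
read 'c': B → F
read 'c': F → E
read 'a': E → A
read 'b': A → D
read 'c': D → E
read 'c': E → C
read 'b': C → C
read 'a': C → F
read 'c': F → E
read 'a': E → A
read 'a': A → B
read 'b': B → E
read 'a': E → A
read 'a': A → B
read 'b': B → E
read 'a': E → A
read 'a': A → B
read 'b': B → E
read 'a': E → A
read 'a': A → B
read 'b': B → E
read 'a': E → A

A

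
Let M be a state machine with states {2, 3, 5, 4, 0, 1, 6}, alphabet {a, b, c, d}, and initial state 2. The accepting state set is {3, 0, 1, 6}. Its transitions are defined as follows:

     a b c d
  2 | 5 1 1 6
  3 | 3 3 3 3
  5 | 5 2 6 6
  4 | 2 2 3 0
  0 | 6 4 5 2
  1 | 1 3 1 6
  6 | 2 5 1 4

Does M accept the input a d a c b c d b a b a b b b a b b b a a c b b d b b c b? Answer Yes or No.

2 → 5 → 6 → 2 → 1 → 3 → 3 → 3 → 3 → 3 → 3 → 3 → 3 → 3 → 3 → 3 → 3 → 3 → 3 → 3 → 3 → 3 → 3 → 3 → 3 → 3 → 3 → 3 → 3
End state 3 is accepting.

Yes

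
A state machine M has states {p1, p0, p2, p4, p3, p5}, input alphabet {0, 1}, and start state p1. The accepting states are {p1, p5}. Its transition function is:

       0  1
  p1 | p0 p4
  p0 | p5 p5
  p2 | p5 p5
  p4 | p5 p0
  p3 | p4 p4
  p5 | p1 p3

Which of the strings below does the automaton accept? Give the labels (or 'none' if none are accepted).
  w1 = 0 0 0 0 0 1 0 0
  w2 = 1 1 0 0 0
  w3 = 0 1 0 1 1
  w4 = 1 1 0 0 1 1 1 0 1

w1

w1: Trace: p1 -0-> p0 -0-> p5 -0-> p1 -0-> p0 -0-> p5 -1-> p3 -0-> p4 -0-> p5  → end p5, accepted
w2: Trace: p1 -1-> p4 -1-> p0 -0-> p5 -0-> p1 -0-> p0  → end p0, rejected
w3: Trace: p1 -0-> p0 -1-> p5 -0-> p1 -1-> p4 -1-> p0  → end p0, rejected
w4: Trace: p1 -1-> p4 -1-> p0 -0-> p5 -0-> p1 -1-> p4 -1-> p0 -1-> p5 -0-> p1 -1-> p4  → end p4, rejected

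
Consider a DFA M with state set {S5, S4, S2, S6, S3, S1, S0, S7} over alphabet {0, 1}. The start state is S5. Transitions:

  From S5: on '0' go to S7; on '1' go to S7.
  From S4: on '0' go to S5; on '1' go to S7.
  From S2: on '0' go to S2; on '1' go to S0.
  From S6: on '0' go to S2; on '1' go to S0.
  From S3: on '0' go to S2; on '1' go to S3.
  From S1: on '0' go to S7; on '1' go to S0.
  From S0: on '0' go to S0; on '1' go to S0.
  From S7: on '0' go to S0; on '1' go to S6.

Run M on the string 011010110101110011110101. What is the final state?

S5 → S7 → S6 → S0 → S0 → S0 → S0 → S0 → S0 → S0 → S0 → S0 → S0 → S0 → S0 → S0 → S0 → S0 → S0 → S0 → S0 → S0 → S0 → S0 → S0

S0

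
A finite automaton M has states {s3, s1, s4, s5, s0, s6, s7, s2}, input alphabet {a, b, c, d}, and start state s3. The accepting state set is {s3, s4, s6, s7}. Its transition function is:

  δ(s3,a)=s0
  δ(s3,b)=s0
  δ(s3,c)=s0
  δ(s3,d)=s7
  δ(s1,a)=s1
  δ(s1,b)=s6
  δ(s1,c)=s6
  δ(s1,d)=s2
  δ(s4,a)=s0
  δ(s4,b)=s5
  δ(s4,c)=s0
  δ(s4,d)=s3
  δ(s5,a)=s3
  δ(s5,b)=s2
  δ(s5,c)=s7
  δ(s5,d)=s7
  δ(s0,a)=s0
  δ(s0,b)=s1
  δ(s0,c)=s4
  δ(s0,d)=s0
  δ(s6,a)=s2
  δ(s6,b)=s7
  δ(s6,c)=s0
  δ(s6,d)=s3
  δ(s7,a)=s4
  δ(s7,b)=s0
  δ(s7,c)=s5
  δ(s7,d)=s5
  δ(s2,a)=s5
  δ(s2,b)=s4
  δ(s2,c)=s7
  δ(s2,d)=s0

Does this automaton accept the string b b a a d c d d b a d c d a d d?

No

Trace: s3 -b-> s0 -b-> s1 -a-> s1 -a-> s1 -d-> s2 -c-> s7 -d-> s5 -d-> s7 -b-> s0 -a-> s0 -d-> s0 -c-> s4 -d-> s3 -a-> s0 -d-> s0 -d-> s0
End state s0 is not accepting.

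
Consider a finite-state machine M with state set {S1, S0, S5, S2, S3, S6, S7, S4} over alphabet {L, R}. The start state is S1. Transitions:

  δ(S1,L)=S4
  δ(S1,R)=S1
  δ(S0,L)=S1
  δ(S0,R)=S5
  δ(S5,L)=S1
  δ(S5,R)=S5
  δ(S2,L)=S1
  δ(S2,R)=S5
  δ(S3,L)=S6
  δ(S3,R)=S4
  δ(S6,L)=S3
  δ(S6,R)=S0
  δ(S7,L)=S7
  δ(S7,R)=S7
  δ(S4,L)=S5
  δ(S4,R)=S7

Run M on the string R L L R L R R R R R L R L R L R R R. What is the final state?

S1 → S1 → S4 → S5 → S5 → S1 → S1 → S1 → S1 → S1 → S1 → S4 → S7 → S7 → S7 → S7 → S7 → S7 → S7

S7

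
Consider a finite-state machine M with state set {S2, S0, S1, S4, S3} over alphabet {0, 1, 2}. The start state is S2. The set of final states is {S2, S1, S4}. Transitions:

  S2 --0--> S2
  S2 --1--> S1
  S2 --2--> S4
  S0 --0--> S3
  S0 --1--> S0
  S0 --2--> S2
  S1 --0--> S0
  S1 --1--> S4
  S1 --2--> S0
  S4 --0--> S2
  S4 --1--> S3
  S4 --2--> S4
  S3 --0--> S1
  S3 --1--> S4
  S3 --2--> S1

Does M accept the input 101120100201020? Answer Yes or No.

No

Trace: S2 -1-> S1 -0-> S0 -1-> S0 -1-> S0 -2-> S2 -0-> S2 -1-> S1 -0-> S0 -0-> S3 -2-> S1 -0-> S0 -1-> S0 -0-> S3 -2-> S1 -0-> S0
End state S0 is not accepting.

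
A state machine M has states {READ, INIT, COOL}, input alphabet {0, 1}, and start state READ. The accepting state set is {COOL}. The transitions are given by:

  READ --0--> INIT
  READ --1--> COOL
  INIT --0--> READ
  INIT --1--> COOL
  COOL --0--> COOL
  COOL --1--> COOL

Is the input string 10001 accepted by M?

Yes

start at READ
read '1': READ → COOL
read '0': COOL → COOL
read '0': COOL → COOL
read '0': COOL → COOL
read '1': COOL → COOL
End state COOL is accepting.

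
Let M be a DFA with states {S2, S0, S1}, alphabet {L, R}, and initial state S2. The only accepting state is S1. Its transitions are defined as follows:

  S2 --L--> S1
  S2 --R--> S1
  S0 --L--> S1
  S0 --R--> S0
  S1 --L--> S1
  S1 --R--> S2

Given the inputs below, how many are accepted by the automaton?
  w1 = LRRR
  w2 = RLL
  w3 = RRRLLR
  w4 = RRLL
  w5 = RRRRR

3

w1: Trace: S2 -L-> S1 -R-> S2 -R-> S1 -R-> S2  → end S2, rejected
w2: Trace: S2 -R-> S1 -L-> S1 -L-> S1  → end S1, accepted
w3: Trace: S2 -R-> S1 -R-> S2 -R-> S1 -L-> S1 -L-> S1 -R-> S2  → end S2, rejected
w4: Trace: S2 -R-> S1 -R-> S2 -L-> S1 -L-> S1  → end S1, accepted
w5: Trace: S2 -R-> S1 -R-> S2 -R-> S1 -R-> S2 -R-> S1  → end S1, accepted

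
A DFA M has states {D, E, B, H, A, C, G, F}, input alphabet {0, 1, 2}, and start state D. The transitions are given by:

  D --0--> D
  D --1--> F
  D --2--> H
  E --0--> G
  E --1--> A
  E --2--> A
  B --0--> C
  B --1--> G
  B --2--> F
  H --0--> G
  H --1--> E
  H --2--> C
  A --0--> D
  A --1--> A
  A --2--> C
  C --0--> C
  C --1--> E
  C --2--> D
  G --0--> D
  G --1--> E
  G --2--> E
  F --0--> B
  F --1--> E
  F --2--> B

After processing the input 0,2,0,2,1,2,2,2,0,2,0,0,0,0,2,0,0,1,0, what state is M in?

B

Trace: D -0-> D -2-> H -0-> G -2-> E -1-> A -2-> C -2-> D -2-> H -0-> G -2-> E -0-> G -0-> D -0-> D -0-> D -2-> H -0-> G -0-> D -1-> F -0-> B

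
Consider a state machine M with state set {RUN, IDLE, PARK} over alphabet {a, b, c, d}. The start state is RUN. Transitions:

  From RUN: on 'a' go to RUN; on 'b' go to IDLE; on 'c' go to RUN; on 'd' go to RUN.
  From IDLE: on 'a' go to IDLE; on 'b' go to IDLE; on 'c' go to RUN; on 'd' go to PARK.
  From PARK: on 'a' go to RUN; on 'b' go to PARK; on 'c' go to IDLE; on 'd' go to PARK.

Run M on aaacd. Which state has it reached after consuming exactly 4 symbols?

Trace: RUN -a-> RUN -a-> RUN -a-> RUN -c-> RUN
After 4 symbols: RUN.

RUN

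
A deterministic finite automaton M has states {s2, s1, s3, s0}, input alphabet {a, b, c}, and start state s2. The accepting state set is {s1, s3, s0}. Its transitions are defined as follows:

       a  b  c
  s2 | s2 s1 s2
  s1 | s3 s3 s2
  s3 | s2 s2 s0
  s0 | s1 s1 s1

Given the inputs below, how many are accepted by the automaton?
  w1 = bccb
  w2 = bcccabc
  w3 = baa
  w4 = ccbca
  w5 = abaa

1

w1: s2 → s1 → s2 → s2 → s1  → end s1, accepted
w2: s2 → s1 → s2 → s2 → s2 → s2 → s1 → s2  → end s2, rejected
w3: s2 → s1 → s3 → s2  → end s2, rejected
w4: s2 → s2 → s2 → s1 → s2 → s2  → end s2, rejected
w5: s2 → s2 → s1 → s3 → s2  → end s2, rejected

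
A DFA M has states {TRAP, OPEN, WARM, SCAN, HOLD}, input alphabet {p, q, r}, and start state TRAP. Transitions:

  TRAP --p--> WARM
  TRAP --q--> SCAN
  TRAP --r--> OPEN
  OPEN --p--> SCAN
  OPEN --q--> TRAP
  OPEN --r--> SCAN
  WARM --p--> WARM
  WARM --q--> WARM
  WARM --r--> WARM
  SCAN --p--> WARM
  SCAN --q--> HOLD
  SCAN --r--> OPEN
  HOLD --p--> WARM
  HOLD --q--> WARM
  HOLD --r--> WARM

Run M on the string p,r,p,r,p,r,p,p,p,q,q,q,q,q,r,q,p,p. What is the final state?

WARM

start at TRAP
read 'p': TRAP → WARM
read 'r': WARM → WARM
read 'p': WARM → WARM
read 'r': WARM → WARM
read 'p': WARM → WARM
read 'r': WARM → WARM
read 'p': WARM → WARM
read 'p': WARM → WARM
read 'p': WARM → WARM
read 'q': WARM → WARM
read 'q': WARM → WARM
read 'q': WARM → WARM
read 'q': WARM → WARM
read 'q': WARM → WARM
read 'r': WARM → WARM
read 'q': WARM → WARM
read 'p': WARM → WARM
read 'p': WARM → WARM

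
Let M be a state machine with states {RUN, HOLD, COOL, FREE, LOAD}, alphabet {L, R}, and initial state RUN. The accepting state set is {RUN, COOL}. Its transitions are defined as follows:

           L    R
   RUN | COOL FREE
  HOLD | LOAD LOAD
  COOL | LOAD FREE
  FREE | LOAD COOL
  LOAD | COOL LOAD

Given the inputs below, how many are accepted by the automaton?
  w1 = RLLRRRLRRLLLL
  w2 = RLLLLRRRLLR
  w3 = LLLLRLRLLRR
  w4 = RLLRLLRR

w1: RUN → FREE → LOAD → COOL → FREE → COOL → FREE → LOAD → LOAD → LOAD → COOL → LOAD → COOL → LOAD  → end LOAD, rejected
w2: RUN → FREE → LOAD → COOL → LOAD → COOL → FREE → COOL → FREE → LOAD → COOL → FREE  → end FREE, rejected
w3: RUN → COOL → LOAD → COOL → LOAD → LOAD → COOL → FREE → LOAD → COOL → FREE → COOL  → end COOL, accepted
w4: RUN → FREE → LOAD → COOL → FREE → LOAD → COOL → FREE → COOL  → end COOL, accepted

2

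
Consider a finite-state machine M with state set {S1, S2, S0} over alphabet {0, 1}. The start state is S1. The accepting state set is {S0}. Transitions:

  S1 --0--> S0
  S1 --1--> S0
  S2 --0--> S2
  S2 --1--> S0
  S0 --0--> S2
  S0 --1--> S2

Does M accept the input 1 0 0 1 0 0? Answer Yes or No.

Trace: S1 -1-> S0 -0-> S2 -0-> S2 -1-> S0 -0-> S2 -0-> S2
End state S2 is not accepting.

No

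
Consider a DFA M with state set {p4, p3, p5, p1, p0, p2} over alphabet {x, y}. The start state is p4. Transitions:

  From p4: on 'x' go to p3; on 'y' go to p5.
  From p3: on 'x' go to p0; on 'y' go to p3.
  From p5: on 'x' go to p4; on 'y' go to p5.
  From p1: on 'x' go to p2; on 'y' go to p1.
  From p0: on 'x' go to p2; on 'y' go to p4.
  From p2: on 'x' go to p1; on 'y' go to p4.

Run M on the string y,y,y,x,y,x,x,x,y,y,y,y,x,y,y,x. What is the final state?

start at p4
read 'y': p4 → p5
read 'y': p5 → p5
read 'y': p5 → p5
read 'x': p5 → p4
read 'y': p4 → p5
read 'x': p5 → p4
read 'x': p4 → p3
read 'x': p3 → p0
read 'y': p0 → p4
read 'y': p4 → p5
read 'y': p5 → p5
read 'y': p5 → p5
read 'x': p5 → p4
read 'y': p4 → p5
read 'y': p5 → p5
read 'x': p5 → p4

p4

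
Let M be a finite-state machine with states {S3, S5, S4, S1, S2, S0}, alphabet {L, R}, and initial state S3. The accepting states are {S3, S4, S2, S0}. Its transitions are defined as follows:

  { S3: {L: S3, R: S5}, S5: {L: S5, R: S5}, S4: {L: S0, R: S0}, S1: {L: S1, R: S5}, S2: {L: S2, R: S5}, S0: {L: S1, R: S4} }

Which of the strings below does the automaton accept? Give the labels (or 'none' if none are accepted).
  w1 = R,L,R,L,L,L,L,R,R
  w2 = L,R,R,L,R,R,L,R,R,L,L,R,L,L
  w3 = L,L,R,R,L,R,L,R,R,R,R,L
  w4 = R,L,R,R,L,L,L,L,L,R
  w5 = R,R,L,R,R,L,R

none

w1: S3 → S5 → S5 → S5 → S5 → S5 → S5 → S5 → S5 → S5  → end S5, rejected
w2: S3 → S3 → S5 → S5 → S5 → S5 → S5 → S5 → S5 → S5 → S5 → S5 → S5 → S5 → S5  → end S5, rejected
w3: S3 → S3 → S3 → S5 → S5 → S5 → S5 → S5 → S5 → S5 → S5 → S5 → S5  → end S5, rejected
w4: S3 → S5 → S5 → S5 → S5 → S5 → S5 → S5 → S5 → S5 → S5  → end S5, rejected
w5: S3 → S5 → S5 → S5 → S5 → S5 → S5 → S5  → end S5, rejected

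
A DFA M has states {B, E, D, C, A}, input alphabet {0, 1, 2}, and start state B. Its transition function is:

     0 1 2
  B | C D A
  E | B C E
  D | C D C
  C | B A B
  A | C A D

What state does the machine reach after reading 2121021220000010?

Trace: B -2-> A -1-> A -2-> D -1-> D -0-> C -2-> B -1-> D -2-> C -2-> B -0-> C -0-> B -0-> C -0-> B -0-> C -1-> A -0-> C

C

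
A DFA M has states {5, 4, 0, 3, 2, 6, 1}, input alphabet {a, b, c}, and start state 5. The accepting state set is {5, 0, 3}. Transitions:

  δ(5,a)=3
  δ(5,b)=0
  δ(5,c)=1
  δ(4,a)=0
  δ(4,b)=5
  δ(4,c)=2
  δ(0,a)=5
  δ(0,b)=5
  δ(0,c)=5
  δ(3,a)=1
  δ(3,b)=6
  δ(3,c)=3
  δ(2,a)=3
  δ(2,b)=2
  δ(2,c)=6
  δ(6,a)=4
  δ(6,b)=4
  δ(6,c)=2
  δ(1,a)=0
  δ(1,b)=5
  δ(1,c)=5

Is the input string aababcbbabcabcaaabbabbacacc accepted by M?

No

start at 5
read 'a': 5 → 3
read 'a': 3 → 1
read 'b': 1 → 5
read 'a': 5 → 3
read 'b': 3 → 6
read 'c': 6 → 2
read 'b': 2 → 2
read 'b': 2 → 2
read 'a': 2 → 3
read 'b': 3 → 6
read 'c': 6 → 2
read 'a': 2 → 3
read 'b': 3 → 6
read 'c': 6 → 2
read 'a': 2 → 3
read 'a': 3 → 1
read 'a': 1 → 0
read 'b': 0 → 5
read 'b': 5 → 0
read 'a': 0 → 5
read 'b': 5 → 0
read 'b': 0 → 5
read 'a': 5 → 3
read 'c': 3 → 3
read 'a': 3 → 1
read 'c': 1 → 5
read 'c': 5 → 1
End state 1 is not accepting.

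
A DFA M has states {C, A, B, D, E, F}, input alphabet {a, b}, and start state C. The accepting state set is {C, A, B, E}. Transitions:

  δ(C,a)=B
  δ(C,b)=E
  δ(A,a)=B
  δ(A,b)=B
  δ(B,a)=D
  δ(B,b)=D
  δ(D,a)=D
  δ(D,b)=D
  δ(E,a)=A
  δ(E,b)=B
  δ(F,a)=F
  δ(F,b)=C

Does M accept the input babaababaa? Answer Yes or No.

C → E → A → B → D → D → D → D → D → D → D
End state D is not accepting.

No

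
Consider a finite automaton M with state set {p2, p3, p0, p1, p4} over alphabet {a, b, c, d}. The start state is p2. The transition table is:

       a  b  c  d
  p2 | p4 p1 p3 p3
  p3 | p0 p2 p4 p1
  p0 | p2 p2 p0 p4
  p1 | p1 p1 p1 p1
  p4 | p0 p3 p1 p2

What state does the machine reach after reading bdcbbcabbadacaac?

p1

p2 → p1 → p1 → p1 → p1 → p1 → p1 → p1 → p1 → p1 → p1 → p1 → p1 → p1 → p1 → p1 → p1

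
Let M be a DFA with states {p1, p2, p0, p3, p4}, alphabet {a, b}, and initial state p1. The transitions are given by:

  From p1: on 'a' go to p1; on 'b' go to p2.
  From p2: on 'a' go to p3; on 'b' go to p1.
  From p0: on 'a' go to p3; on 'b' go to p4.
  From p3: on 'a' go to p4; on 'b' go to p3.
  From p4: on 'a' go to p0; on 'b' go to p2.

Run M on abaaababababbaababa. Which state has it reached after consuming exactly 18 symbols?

p3

start at p1
read 'a': p1 → p1
read 'b': p1 → p2
read 'a': p2 → p3
read 'a': p3 → p4
read 'a': p4 → p0
read 'b': p0 → p4
read 'a': p4 → p0
read 'b': p0 → p4
read 'a': p4 → p0
read 'b': p0 → p4
read 'a': p4 → p0
read 'b': p0 → p4
read 'b': p4 → p2
read 'a': p2 → p3
read 'a': p3 → p4
read 'b': p4 → p2
read 'a': p2 → p3
read 'b': p3 → p3
After 18 symbols: p3.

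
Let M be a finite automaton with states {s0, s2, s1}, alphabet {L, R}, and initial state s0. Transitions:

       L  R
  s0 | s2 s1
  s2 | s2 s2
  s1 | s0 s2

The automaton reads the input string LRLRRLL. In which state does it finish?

s2

start at s0
read 'L': s0 → s2
read 'R': s2 → s2
read 'L': s2 → s2
read 'R': s2 → s2
read 'R': s2 → s2
read 'L': s2 → s2
read 'L': s2 → s2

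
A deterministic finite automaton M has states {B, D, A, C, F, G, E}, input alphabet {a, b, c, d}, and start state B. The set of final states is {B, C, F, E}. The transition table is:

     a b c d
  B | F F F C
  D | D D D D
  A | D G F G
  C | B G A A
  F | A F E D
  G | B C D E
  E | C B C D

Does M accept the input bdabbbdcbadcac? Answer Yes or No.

No

B → F → D → D → D → D → D → D → D → D → D → D → D → D → D
End state D is not accepting.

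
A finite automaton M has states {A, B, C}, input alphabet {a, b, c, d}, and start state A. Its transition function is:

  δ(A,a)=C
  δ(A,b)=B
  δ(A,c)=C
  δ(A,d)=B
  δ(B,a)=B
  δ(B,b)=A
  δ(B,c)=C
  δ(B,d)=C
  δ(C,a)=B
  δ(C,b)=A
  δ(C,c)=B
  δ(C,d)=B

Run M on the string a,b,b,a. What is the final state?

B

start at A
read 'a': A → C
read 'b': C → A
read 'b': A → B
read 'a': B → B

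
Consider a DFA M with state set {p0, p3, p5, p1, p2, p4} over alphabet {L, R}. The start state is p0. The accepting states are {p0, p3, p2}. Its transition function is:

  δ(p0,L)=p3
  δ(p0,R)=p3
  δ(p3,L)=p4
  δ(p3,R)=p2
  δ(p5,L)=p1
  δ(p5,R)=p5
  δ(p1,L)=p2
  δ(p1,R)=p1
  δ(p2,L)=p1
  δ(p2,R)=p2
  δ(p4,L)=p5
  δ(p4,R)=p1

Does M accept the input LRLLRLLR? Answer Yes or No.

Yes

p0 → p3 → p2 → p1 → p2 → p2 → p1 → p2 → p2
End state p2 is accepting.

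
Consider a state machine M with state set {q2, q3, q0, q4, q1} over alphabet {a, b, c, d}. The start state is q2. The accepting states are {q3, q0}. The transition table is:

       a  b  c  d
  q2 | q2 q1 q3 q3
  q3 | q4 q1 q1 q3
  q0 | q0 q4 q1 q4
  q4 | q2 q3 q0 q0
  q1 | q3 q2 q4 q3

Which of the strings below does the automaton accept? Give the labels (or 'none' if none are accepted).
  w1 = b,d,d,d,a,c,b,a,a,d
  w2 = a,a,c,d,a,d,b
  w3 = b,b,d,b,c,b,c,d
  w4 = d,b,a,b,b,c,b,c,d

w1: Trace: q2 -b-> q1 -d-> q3 -d-> q3 -d-> q3 -a-> q4 -c-> q0 -b-> q4 -a-> q2 -a-> q2 -d-> q3  → end q3, accepted
w2: Trace: q2 -a-> q2 -a-> q2 -c-> q3 -d-> q3 -a-> q4 -d-> q0 -b-> q4  → end q4, rejected
w3: Trace: q2 -b-> q1 -b-> q2 -d-> q3 -b-> q1 -c-> q4 -b-> q3 -c-> q1 -d-> q3  → end q3, accepted
w4: Trace: q2 -d-> q3 -b-> q1 -a-> q3 -b-> q1 -b-> q2 -c-> q3 -b-> q1 -c-> q4 -d-> q0  → end q0, accepted

w1, w3, w4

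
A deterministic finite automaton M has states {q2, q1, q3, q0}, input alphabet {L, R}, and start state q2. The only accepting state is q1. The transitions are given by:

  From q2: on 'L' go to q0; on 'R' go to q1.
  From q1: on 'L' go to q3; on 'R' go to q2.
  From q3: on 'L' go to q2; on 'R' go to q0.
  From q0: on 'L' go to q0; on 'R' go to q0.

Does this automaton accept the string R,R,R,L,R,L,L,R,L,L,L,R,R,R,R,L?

No

q2 → q1 → q2 → q1 → q3 → q0 → q0 → q0 → q0 → q0 → q0 → q0 → q0 → q0 → q0 → q0 → q0
End state q0 is not accepting.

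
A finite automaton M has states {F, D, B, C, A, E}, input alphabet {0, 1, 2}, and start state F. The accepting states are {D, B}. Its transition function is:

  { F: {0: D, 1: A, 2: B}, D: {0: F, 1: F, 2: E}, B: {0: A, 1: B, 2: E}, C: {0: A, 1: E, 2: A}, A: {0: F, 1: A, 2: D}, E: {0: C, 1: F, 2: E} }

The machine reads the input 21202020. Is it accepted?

start at F
read '2': F → B
read '1': B → B
read '2': B → E
read '0': E → C
read '2': C → A
read '0': A → F
read '2': F → B
read '0': B → A
End state A is not accepting.

No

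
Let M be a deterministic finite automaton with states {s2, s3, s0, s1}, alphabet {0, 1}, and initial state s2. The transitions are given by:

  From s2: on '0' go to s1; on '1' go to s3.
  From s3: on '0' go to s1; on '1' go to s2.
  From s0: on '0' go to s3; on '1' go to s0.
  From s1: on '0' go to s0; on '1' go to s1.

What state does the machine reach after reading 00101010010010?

start at s2
read '0': s2 → s1
read '0': s1 → s0
read '1': s0 → s0
read '0': s0 → s3
read '1': s3 → s2
read '0': s2 → s1
read '1': s1 → s1
read '0': s1 → s0
read '0': s0 → s3
read '1': s3 → s2
read '0': s2 → s1
read '0': s1 → s0
read '1': s0 → s0
read '0': s0 → s3

s3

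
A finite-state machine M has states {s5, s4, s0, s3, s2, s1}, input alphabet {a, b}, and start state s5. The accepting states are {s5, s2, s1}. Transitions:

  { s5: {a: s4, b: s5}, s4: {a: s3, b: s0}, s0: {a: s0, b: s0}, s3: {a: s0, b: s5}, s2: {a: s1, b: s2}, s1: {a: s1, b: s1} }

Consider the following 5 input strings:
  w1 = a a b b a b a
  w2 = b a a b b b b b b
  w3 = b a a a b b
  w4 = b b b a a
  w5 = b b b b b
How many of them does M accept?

w1: Trace: s5 -a-> s4 -a-> s3 -b-> s5 -b-> s5 -a-> s4 -b-> s0 -a-> s0  → end s0, rejected
w2: Trace: s5 -b-> s5 -a-> s4 -a-> s3 -b-> s5 -b-> s5 -b-> s5 -b-> s5 -b-> s5 -b-> s5  → end s5, accepted
w3: Trace: s5 -b-> s5 -a-> s4 -a-> s3 -a-> s0 -b-> s0 -b-> s0  → end s0, rejected
w4: Trace: s5 -b-> s5 -b-> s5 -b-> s5 -a-> s4 -a-> s3  → end s3, rejected
w5: Trace: s5 -b-> s5 -b-> s5 -b-> s5 -b-> s5 -b-> s5  → end s5, accepted

2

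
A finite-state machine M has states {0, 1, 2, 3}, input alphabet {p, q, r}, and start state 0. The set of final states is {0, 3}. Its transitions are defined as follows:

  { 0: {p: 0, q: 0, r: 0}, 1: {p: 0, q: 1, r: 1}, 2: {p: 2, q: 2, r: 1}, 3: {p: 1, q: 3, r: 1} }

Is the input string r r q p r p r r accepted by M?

Yes

0 → 0 → 0 → 0 → 0 → 0 → 0 → 0 → 0
End state 0 is accepting.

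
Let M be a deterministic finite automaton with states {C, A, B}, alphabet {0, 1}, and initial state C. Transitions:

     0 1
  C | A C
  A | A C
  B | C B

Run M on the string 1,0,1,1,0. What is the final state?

A

C → C → A → C → C → A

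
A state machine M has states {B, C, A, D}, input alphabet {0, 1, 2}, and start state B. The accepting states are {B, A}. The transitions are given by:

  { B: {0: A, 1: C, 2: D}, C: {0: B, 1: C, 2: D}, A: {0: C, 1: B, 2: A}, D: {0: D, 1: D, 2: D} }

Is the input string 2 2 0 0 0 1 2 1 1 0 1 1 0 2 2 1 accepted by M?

start at B
read '2': B → D
read '2': D → D
read '0': D → D
read '0': D → D
read '0': D → D
read '1': D → D
read '2': D → D
read '1': D → D
read '1': D → D
read '0': D → D
read '1': D → D
read '1': D → D
read '0': D → D
read '2': D → D
read '2': D → D
read '1': D → D
End state D is not accepting.

No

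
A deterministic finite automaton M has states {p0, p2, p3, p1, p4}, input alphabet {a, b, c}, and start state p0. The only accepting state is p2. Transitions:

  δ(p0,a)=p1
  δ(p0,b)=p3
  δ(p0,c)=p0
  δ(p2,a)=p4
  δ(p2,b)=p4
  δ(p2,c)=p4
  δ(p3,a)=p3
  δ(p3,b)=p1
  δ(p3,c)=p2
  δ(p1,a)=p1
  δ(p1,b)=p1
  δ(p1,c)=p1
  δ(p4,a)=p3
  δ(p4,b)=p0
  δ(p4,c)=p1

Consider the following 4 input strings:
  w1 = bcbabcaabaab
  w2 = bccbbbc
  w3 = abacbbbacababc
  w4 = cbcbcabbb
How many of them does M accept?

0

w1:
  start at p0
  read 'b': p0 → p3
  read 'c': p3 → p2
  read 'b': p2 → p4
  read 'a': p4 → p3
  read 'b': p3 → p1
  read 'c': p1 → p1
  read 'a': p1 → p1
  read 'a': p1 → p1
  read 'b': p1 → p1
  read 'a': p1 → p1
  read 'a': p1 → p1
  read 'b': p1 → p1
  end p1, rejected
w2:
  start at p0
  read 'b': p0 → p3
  read 'c': p3 → p2
  read 'c': p2 → p4
  read 'b': p4 → p0
  read 'b': p0 → p3
  read 'b': p3 → p1
  read 'c': p1 → p1
  end p1, rejected
w3:
  start at p0
  read 'a': p0 → p1
  read 'b': p1 → p1
  read 'a': p1 → p1
  read 'c': p1 → p1
  read 'b': p1 → p1
  read 'b': p1 → p1
  read 'b': p1 → p1
  read 'a': p1 → p1
  read 'c': p1 → p1
  read 'a': p1 → p1
  read 'b': p1 → p1
  read 'a': p1 → p1
  read 'b': p1 → p1
  read 'c': p1 → p1
  end p1, rejected
w4:
  start at p0
  read 'c': p0 → p0
  read 'b': p0 → p3
  read 'c': p3 → p2
  read 'b': p2 → p4
  read 'c': p4 → p1
  read 'a': p1 → p1
  read 'b': p1 → p1
  read 'b': p1 → p1
  read 'b': p1 → p1
  end p1, rejected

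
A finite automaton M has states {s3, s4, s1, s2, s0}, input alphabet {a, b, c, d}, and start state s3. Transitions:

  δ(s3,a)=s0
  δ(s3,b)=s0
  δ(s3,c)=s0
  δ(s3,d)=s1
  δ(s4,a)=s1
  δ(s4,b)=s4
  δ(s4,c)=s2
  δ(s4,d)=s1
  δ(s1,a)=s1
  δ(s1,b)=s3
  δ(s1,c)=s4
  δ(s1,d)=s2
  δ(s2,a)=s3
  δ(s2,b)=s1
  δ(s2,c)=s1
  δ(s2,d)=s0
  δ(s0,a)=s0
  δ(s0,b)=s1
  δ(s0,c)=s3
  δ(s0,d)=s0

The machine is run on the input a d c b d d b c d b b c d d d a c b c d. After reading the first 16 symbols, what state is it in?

s0

start at s3
read 'a': s3 → s0
read 'd': s0 → s0
read 'c': s0 → s3
read 'b': s3 → s0
read 'd': s0 → s0
read 'd': s0 → s0
read 'b': s0 → s1
read 'c': s1 → s4
read 'd': s4 → s1
read 'b': s1 → s3
read 'b': s3 → s0
read 'c': s0 → s3
read 'd': s3 → s1
read 'd': s1 → s2
read 'd': s2 → s0
read 'a': s0 → s0
After 16 symbols: s0.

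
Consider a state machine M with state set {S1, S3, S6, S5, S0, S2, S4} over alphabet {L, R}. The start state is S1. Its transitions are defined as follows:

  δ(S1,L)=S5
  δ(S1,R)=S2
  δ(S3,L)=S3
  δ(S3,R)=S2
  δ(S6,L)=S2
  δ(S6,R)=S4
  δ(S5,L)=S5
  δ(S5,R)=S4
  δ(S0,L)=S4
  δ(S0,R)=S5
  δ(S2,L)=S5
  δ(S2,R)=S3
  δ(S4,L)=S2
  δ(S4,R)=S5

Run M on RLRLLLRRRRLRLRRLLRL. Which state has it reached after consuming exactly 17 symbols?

S5

start at S1
read 'R': S1 → S2
read 'L': S2 → S5
read 'R': S5 → S4
read 'L': S4 → S2
read 'L': S2 → S5
read 'L': S5 → S5
read 'R': S5 → S4
read 'R': S4 → S5
read 'R': S5 → S4
read 'R': S4 → S5
read 'L': S5 → S5
read 'R': S5 → S4
read 'L': S4 → S2
read 'R': S2 → S3
read 'R': S3 → S2
read 'L': S2 → S5
read 'L': S5 → S5
After 17 symbols: S5.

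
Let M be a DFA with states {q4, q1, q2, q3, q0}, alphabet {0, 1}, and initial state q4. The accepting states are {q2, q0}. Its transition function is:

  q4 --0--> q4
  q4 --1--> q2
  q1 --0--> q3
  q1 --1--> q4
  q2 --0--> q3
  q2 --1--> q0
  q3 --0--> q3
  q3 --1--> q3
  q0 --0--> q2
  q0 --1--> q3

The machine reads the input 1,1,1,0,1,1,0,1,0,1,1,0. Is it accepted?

No

Trace: q4 -1-> q2 -1-> q0 -1-> q3 -0-> q3 -1-> q3 -1-> q3 -0-> q3 -1-> q3 -0-> q3 -1-> q3 -1-> q3 -0-> q3
End state q3 is not accepting.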